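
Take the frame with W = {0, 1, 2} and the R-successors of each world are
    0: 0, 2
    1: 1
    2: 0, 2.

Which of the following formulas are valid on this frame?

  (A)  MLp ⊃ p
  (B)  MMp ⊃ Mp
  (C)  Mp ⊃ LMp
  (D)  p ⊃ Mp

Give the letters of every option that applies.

A, B, C, D

R is reflexive: each world relates to itself.
R is symmetric: every R-edge is matched by its reverse.
R is transitive: R is closed under composition.
R is euclidean: any two R-successors of the same world are R-related.
(A) MLp ⊃ p is the dual of axiom B, which corresponds to symmetry. R is symmetric — valid.
(B) the dual of axiom 4: valid iff R is transitive. R is transitive — valid.
(C) Mp ⊃ LMp (axiom 5) characterises the euclidean frames. R is euclidean — valid.
(D) p ⊃ Mp is the dual of axiom T; it is valid on a frame exactly when R is reflexive. R is reflexive, so valid.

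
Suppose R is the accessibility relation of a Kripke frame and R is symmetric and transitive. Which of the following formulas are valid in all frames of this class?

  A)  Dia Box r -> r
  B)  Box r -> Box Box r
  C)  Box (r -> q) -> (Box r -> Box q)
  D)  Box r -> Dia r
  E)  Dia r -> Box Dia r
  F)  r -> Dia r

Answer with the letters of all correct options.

A, B, C, E

A symmetric transitive relation is euclidean (uRv and uRw give vRu by symmetry, then vRw by transitivity).
(A) Dia Box r -> r is the dual of axiom B, which corresponds to symmetry. Every such R is symmetric — valid.
(B) Box r -> Box Box r (axiom 4) characterises the transitive frames. Every such R is transitive — valid.
(C) Box (r -> q) -> (Box r -> Box q) is axiom K, valid on every Kripke frame — valid.
(D) Box r -> Dia r is axiom D; it is valid on a frame exactly when R is serial. Such an R need not be serial, so not valid.
(E) Dia r -> Box Dia r is axiom 5, which corresponds to the euclidean property. Every such R is euclidean — valid.
(F) r -> Dia r is the dual of axiom T, which corresponds to reflexivity. Such an R need not be reflexive — not valid.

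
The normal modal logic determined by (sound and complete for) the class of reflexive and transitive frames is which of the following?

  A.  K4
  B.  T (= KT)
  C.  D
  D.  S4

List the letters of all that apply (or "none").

D

(A) K4 is determined by the class of transitive frames.
(B) T (= KT) is determined by the class of reflexive frames.
(C) D is determined by the class of serial frames.
(D) S4 is determined by exactly this class.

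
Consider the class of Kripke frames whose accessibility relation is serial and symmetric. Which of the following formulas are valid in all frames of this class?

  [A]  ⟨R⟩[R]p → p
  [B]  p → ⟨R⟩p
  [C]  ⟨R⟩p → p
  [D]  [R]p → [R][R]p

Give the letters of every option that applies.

A

(A) the dual of axiom B: valid iff R is symmetric. Every such R is symmetric — valid.
(B) p → ⟨R⟩p is the dual of axiom T, which corresponds to reflexivity. Such an R need not be reflexive — not valid.
(C) ⟨R⟩p → p (the converse of T) corresponds to R being a subset of the identity. Such an R need not be a subset of the identity, so not valid.
(D) axiom 4: valid iff R is transitive. Such an R need not be transitive — not valid.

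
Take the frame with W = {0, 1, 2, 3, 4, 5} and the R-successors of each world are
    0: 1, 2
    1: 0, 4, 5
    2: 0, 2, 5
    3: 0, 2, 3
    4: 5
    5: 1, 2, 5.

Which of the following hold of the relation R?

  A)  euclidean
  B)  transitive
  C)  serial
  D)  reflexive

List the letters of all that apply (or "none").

C

(A) not euclidean: 0 R 1 and 0 R 2 but not 1 R 2.
(B) not transitive: 0 R 1 and 1 R 0 but not 0 R 0.
(C) serial: every world has an R-successor.
(D) not reflexive: not 0 R 0.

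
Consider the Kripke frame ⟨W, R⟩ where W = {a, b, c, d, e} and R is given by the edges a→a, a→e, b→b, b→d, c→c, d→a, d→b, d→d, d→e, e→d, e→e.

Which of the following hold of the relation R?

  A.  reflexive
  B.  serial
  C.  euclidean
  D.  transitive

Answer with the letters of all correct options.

(A) reflexive: each world relates to itself.
(B) serial: every world has an R-successor.
(C) not euclidean: a R e and a R a but not e R a.
(D) not transitive: a R e and e R d but not a R d.

A, B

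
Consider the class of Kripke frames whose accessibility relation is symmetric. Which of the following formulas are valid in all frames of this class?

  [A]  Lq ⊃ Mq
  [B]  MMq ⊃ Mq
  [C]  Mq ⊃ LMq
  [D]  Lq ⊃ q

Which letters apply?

none

(A) Lq ⊃ Mq is axiom D; it is valid on a frame exactly when R is serial. Such an R need not be serial, so not valid.
(B) MMq ⊃ Mq is the dual of axiom 4, which corresponds to transitivity. Such an R need not be transitive — not valid.
(C) Mq ⊃ LMq is axiom 5; it is valid on a frame exactly when R is euclidean. Such an R need not be euclidean, so not valid.
(D) Lq ⊃ q is axiom T, which corresponds to reflexivity. Such an R need not be reflexive — not valid.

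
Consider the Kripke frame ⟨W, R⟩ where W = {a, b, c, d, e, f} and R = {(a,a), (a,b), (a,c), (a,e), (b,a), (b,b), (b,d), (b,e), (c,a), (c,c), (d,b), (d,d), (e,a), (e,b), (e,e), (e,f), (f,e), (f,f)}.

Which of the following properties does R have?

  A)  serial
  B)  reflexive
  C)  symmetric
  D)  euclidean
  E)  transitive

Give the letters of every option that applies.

A, B, C

(A) serial: every world has an R-successor.
(B) reflexive: each world relates to itself.
(C) symmetric: every R-edge is matched by its reverse.
(D) not euclidean: a R b and a R c but not b R c.
(E) not transitive: a R b and b R d but not a R d.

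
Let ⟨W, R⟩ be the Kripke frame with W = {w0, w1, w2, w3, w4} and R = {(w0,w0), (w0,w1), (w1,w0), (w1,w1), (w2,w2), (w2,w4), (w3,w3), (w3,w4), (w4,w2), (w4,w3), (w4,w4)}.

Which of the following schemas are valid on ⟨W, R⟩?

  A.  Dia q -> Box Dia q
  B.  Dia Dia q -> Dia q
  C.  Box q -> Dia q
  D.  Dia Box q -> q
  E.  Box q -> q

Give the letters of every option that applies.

R is reflexive: each world relates to itself.
R is symmetric: every R-edge is matched by its reverse.
R is not transitive: w2 R w4 and w4 R w3 but not w2 R w3.
R is not euclidean: w4 R w2 and w4 R w3 but not w2 R w3.
R is serial: every world has an R-successor.
(A) Dia q -> Box Dia q is axiom 5, which corresponds to the euclidean property. R is not euclidean — not valid.
(B) the dual of axiom 4: valid iff R is transitive. R is not transitive — not valid.
(C) Box q -> Dia q is axiom D, which corresponds to seriality. R is serial — valid.
(D) Dia Box q -> q is the dual of axiom B; it is valid on a frame exactly when R is symmetric. R is symmetric, so valid.
(E) Box q -> q is axiom T, which corresponds to reflexivity. R is reflexive — valid.

C, D, E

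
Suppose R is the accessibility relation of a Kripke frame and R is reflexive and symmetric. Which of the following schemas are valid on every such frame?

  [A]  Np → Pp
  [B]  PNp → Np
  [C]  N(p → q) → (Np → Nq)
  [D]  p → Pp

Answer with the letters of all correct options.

Reflexive relations are serial.
(A) Np → Pp is axiom D; it is valid on a frame exactly when R is serial. Every such R is serial, so valid.
(B) PNp → Np is the dual of axiom 5; it is valid on a frame exactly when R is euclidean. Such an R need not be euclidean, so not valid.
(C) this is just K, valid on every normal frame.
(D) p → Pp is the dual of axiom T; it is valid on a frame exactly when R is reflexive. Every such R is reflexive, so valid.

A, C, D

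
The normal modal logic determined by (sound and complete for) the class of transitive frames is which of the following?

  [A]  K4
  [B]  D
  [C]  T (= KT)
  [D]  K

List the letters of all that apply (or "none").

A

(A) K4 is determined by exactly this class.
(B) D is determined by the class of serial frames.
(C) T (= KT) is determined by the class of reflexive frames.
(D) K is determined by the class of arbitrary frames.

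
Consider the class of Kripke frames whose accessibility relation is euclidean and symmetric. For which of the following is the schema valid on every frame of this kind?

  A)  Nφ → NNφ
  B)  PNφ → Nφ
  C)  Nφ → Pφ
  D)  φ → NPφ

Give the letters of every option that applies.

A, B, D

A symmetric euclidean relation is transitive (uRv and vRw give vRu by symmetry, then uRw by the euclidean condition, applied at v).
(A) axiom 4: valid iff R is transitive. Every such R is transitive — valid.
(B) PNφ → Nφ is the dual of axiom 5, which corresponds to the euclidean property. Every such R is euclidean — valid.
(C) Nφ → Pφ is axiom D, which corresponds to seriality. Such an R need not be serial — not valid.
(D) φ → NPφ is axiom B, which corresponds to symmetry. Every such R is symmetric — valid.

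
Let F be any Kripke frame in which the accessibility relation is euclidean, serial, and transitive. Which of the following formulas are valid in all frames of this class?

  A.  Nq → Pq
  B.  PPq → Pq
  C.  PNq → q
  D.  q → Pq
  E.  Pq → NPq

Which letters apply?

A, B, E

(A) axiom D: valid iff R is serial. Every such R is serial — valid.
(B) PPq → Pq is the dual of axiom 4, which corresponds to transitivity. Every such R is transitive — valid.
(C) PNq → q is the dual of axiom B, which corresponds to symmetry. Such an R need not be symmetric — not valid.
(D) q → Pq is the dual of axiom T; it is valid on a frame exactly when R is reflexive. Such an R need not be reflexive, so not valid.
(E) Pq → NPq is axiom 5, which corresponds to the euclidean property. Every such R is euclidean — valid.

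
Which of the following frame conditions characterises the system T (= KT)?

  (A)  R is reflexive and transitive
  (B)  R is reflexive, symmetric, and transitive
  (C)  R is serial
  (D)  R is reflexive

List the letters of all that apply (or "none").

(A) this class determines S4, not T (= KT).
(B) this class determines S5, not T (= KT).
(C) this class determines D, not T (= KT).
(D) T (= KT) is sound and complete for exactly this class.

D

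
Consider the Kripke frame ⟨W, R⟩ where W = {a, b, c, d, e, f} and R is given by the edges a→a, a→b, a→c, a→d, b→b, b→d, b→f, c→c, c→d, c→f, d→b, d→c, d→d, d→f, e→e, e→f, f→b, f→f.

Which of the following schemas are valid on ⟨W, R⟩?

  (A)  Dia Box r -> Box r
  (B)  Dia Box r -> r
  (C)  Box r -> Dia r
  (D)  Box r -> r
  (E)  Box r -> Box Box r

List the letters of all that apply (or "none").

C, D

R is reflexive: each world relates to itself.
R is not symmetric: a R b but not b R a.
R is not transitive: a R b and b R f but not a R f.
R is not euclidean: a R b and a R a but not b R a.
R is serial: every world has an R-successor.
(A) Dia Box r -> Box r is the dual of axiom 5; it is valid on a frame exactly when R is euclidean. R is not euclidean, so not valid.
(B) the dual of axiom B: valid iff R is symmetric. R is not symmetric — not valid.
(C) Box r -> Dia r is axiom D; it is valid on a frame exactly when R is serial. R is serial, so valid.
(D) axiom T: valid iff R is reflexive. R is reflexive — valid.
(E) axiom 4: valid iff R is transitive. R is not transitive — not valid.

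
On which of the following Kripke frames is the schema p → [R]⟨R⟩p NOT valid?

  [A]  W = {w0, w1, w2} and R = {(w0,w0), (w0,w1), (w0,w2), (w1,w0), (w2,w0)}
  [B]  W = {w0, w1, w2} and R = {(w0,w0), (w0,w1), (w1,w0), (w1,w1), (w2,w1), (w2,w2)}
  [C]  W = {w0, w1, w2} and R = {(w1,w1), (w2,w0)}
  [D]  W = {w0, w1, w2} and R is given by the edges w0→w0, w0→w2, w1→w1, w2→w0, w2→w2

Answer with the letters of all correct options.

The schema p → [R]⟨R⟩p is axiom B; it is valid on a frame iff R is symmetric.
(A) R is symmetric (every R-edge is matched by its reverse), so the schema is valid here.
(B) R is not symmetric (w2 R w1 but not w1 R w2), so the schema fails here.
(C) R is not symmetric (w2 R w0 but not w0 R w2), so the schema fails here.
(D) R is symmetric (every R-edge is matched by its reverse), so the schema is valid here.

B, C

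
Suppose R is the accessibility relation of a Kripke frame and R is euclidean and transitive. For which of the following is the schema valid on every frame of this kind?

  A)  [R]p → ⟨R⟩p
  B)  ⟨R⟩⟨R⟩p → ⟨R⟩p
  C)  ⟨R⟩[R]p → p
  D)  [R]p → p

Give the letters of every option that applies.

B

(A) [R]p → ⟨R⟩p (axiom D) characterises the serial frames. Such an R need not be serial — not valid.
(B) the dual of axiom 4: valid iff R is transitive. Every such R is transitive — valid.
(C) ⟨R⟩[R]p → p is the dual of axiom B; it is valid on a frame exactly when R is symmetric. Such an R need not be symmetric, so not valid.
(D) [R]p → p (axiom T) characterises the reflexive frames. Such an R need not be reflexive — not valid.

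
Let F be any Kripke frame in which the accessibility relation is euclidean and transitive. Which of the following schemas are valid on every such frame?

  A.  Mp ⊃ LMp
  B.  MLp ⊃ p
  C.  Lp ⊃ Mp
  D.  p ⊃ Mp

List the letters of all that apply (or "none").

(A) Mp ⊃ LMp (axiom 5) characterises the euclidean frames. Every such R is euclidean — valid.
(B) the dual of axiom B: valid iff R is symmetric. Such an R need not be symmetric — not valid.
(C) Lp ⊃ Mp is axiom D, which corresponds to seriality. Such an R need not be serial — not valid.
(D) p ⊃ Mp is the dual of axiom T; it is valid on a frame exactly when R is reflexive. Such an R need not be reflexive, so not valid.

A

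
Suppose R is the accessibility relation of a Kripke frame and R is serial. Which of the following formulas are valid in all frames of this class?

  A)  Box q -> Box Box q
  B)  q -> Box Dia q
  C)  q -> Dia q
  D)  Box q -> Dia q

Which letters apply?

(A) Box q -> Box Box q is axiom 4, which corresponds to transitivity. Such an R need not be transitive — not valid.
(B) q -> Box Dia q is axiom B, which corresponds to symmetry. Such an R need not be symmetric — not valid.
(C) q -> Dia q (the dual of axiom T) characterises the reflexive frames. Such an R need not be reflexive — not valid.
(D) Box q -> Dia q (axiom D) characterises the serial frames. Every such R is serial — valid.

D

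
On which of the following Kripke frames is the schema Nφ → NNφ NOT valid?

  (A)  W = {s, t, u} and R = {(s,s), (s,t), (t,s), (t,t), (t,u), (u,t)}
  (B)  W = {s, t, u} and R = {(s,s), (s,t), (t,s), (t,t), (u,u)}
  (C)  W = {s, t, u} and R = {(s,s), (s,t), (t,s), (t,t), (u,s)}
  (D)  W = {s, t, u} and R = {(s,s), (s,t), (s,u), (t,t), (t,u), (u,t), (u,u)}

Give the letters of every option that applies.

A, C

The schema Nφ → NNφ is axiom 4; it is valid on a frame iff R is transitive.
(A) R is not transitive (s R t and t R u but not s R u), so the schema fails here.
(B) R is transitive (R is closed under composition), so the schema is valid here.
(C) R is not transitive (u R s and s R t but not u R t), so the schema fails here.
(D) R is transitive (R is closed under composition), so the schema is valid here.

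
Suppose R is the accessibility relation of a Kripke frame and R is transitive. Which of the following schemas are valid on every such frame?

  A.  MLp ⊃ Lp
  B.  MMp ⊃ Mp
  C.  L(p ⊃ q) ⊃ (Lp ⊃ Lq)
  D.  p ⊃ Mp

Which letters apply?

(A) MLp ⊃ Lp (the dual of axiom 5) characterises the euclidean frames. Such an R need not be euclidean — not valid.
(B) MMp ⊃ Mp is the dual of axiom 4; it is valid on a frame exactly when R is transitive. Every such R is transitive, so valid.
(C) L(p ⊃ q) ⊃ (Lp ⊃ Lq) is the K axiom; it holds on all frames — valid.
(D) p ⊃ Mp is the dual of axiom T; it is valid on a frame exactly when R is reflexive. Such an R need not be reflexive, so not valid.

B, C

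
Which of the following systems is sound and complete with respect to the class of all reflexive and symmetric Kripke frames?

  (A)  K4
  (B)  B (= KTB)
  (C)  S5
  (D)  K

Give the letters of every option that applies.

B

(A) K4 is determined by the class of transitive frames.
(B) B (= KTB) is determined by exactly this class.
(C) S5 is determined by the class of reflexive, symmetric, and transitive frames.
(D) K is determined by the class of arbitrary frames.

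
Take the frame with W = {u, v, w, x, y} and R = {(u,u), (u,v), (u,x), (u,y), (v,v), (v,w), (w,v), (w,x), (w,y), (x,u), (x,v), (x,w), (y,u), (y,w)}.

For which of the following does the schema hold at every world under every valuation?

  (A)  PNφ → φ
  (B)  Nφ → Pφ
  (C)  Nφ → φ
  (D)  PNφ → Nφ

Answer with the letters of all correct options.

R is not reflexive: not w R w.
R is not symmetric: u R v but not v R u.
R is not euclidean: u R v and u R u but not v R u.
R is serial: every world has an R-successor.
(A) PNφ → φ (the dual of axiom B) characterises the symmetric frames. R is not symmetric — not valid.
(B) axiom D: valid iff R is serial. R is serial — valid.
(C) Nφ → φ (axiom T) characterises the reflexive frames. R is not reflexive — not valid.
(D) PNφ → Nφ is the dual of axiom 5, which corresponds to the euclidean property. R is not euclidean — not valid.

B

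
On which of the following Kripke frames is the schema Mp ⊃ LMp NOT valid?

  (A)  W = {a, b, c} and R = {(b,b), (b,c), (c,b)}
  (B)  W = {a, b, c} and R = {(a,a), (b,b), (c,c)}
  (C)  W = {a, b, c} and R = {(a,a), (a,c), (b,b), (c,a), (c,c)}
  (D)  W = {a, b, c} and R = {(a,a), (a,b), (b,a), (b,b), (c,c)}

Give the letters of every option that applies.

The schema Mp ⊃ LMp is axiom 5; it is valid on a frame iff R is euclidean.
(A) R is not euclidean (b R c and b R c but not c R c), so the schema fails here.
(B) R is euclidean (any two R-successors of the same world are R-related), so the schema is valid here.
(C) R is euclidean (any two R-successors of the same world are R-related), so the schema is valid here.
(D) R is euclidean (any two R-successors of the same world are R-related), so the schema is valid here.

A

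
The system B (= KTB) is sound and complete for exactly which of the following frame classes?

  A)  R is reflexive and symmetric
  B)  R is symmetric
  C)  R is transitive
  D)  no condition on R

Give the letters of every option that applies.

A

(A) B (= KTB) is sound and complete for exactly this class.
(B) this class determines KB, not B (= KTB).
(C) this class determines K4, not B (= KTB).
(D) this class determines K, not B (= KTB).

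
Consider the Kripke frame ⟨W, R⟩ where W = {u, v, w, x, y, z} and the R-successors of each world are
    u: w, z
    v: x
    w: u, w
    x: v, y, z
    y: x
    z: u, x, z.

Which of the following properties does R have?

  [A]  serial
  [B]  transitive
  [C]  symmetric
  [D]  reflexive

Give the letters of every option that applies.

A, C

(A) serial: every world has an R-successor.
(B) not transitive: u R w and w R u but not u R u.
(C) symmetric: every R-edge is matched by its reverse.
(D) not reflexive: not u R u.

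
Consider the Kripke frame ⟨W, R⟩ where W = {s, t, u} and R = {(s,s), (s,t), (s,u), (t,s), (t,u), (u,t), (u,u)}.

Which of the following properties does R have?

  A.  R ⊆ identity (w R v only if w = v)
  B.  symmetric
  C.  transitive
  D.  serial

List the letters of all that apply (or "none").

D

(A) not ⊆ identity: s R t with s ≠ t.
(B) not symmetric: s R u but not u R s.
(C) not transitive: t R s and s R t but not t R t.
(D) serial: every world has an R-successor.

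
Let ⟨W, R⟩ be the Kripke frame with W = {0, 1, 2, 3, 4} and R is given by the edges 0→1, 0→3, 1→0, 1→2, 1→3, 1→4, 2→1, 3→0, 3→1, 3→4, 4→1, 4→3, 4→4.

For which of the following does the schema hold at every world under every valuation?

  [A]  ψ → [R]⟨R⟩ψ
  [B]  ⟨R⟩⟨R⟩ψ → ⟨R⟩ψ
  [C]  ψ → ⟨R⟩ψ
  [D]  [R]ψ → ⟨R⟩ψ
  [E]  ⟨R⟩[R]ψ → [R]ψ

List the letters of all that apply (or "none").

A, D

R is not reflexive: not 0 R 0.
R is symmetric: every R-edge is matched by its reverse.
R is not transitive: 0 R 1 and 1 R 0 but not 0 R 0.
R is not euclidean: 1 R 0 and 1 R 2 but not 0 R 2.
R is serial: every world has an R-successor.
(A) ψ → [R]⟨R⟩ψ is axiom B; it is valid on a frame exactly when R is symmetric. R is symmetric, so valid.
(B) ⟨R⟩⟨R⟩ψ → ⟨R⟩ψ is the dual of axiom 4, which corresponds to transitivity. R is not transitive — not valid.
(C) ψ → ⟨R⟩ψ (the dual of axiom T) characterises the reflexive frames. R is not reflexive — not valid.
(D) axiom D: valid iff R is serial. R is serial — valid.
(E) ⟨R⟩[R]ψ → [R]ψ is the dual of axiom 5; it is valid on a frame exactly when R is euclidean. R is not euclidean, so not valid.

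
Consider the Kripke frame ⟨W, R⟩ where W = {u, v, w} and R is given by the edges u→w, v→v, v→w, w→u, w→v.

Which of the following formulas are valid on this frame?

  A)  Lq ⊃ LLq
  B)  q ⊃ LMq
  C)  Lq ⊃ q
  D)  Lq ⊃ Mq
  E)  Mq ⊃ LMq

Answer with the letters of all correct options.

B, D

R is not reflexive: not u R u.
R is symmetric: every R-edge is matched by its reverse.
R is not transitive: u R w and w R u but not u R u.
R is not euclidean: w R u and w R v but not u R v.
R is serial: every world has an R-successor.
(A) Lq ⊃ LLq (axiom 4) characterises the transitive frames. R is not transitive — not valid.
(B) q ⊃ LMq is axiom B; it is valid on a frame exactly when R is symmetric. R is symmetric, so valid.
(C) Lq ⊃ q is axiom T; it is valid on a frame exactly when R is reflexive. R is not reflexive, so not valid.
(D) axiom D: valid iff R is serial. R is serial — valid.
(E) axiom 5: valid iff R is euclidean. R is not euclidean — not valid.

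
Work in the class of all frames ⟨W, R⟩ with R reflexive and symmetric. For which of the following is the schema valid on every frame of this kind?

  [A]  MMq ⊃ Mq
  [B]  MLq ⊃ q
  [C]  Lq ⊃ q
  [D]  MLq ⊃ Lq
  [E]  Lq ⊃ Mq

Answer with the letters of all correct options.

B, C, E

Reflexive relations are serial.
(A) MMq ⊃ Mq is the dual of axiom 4; it is valid on a frame exactly when R is transitive. Such an R need not be transitive, so not valid.
(B) MLq ⊃ q is the dual of axiom B; it is valid on a frame exactly when R is symmetric. Every such R is symmetric, so valid.
(C) Lq ⊃ q is axiom T; it is valid on a frame exactly when R is reflexive. Every such R is reflexive, so valid.
(D) MLq ⊃ Lq is the dual of axiom 5; it is valid on a frame exactly when R is euclidean. Such an R need not be euclidean, so not valid.
(E) axiom D: valid iff R is serial. Every such R is serial — valid.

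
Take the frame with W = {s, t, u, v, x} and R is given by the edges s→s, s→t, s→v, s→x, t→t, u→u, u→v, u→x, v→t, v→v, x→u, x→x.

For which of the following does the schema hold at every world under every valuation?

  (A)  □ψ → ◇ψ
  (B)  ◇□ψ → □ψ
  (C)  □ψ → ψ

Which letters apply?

R is reflexive: each world relates to itself.
R is not euclidean: s R t and s R s but not t R s.
R is serial: every world has an R-successor.
(A) axiom D: valid iff R is serial. R is serial — valid.
(B) ◇□ψ → □ψ is the dual of axiom 5; it is valid on a frame exactly when R is euclidean. R is not euclidean, so not valid.
(C) axiom T: valid iff R is reflexive. R is reflexive — valid.

A, C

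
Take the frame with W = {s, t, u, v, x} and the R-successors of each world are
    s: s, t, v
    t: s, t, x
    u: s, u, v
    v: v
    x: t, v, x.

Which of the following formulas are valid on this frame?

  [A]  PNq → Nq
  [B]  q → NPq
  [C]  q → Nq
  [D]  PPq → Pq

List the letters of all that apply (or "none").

none

R is not symmetric: s R v but not v R s.
R is not transitive: s R t and t R x but not s R x.
R is not euclidean: s R t and s R v but not t R v.
R is not a subset of the identity: s R t with s ≠ t.
(A) PNq → Nq (the dual of axiom 5) characterises the euclidean frames. R is not euclidean — not valid.
(B) q → NPq (axiom B) characterises the symmetric frames. R is not symmetric — not valid.
(C) q → Nq (equivalent to ◇p→p) corresponds to R being a subset of the identity. Here R ⊄ identity, so not valid.
(D) PPq → Pq is the dual of axiom 4; it is valid on a frame exactly when R is transitive. R is not transitive, so not valid.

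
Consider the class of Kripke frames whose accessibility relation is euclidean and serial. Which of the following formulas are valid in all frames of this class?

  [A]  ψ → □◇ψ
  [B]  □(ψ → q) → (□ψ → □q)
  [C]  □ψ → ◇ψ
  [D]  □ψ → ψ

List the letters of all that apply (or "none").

(A) ψ → □◇ψ (axiom B) characterises the symmetric frames. Such an R need not be symmetric — not valid.
(B) □(ψ → q) → (□ψ → □q) is the K axiom; it holds on all frames — valid.
(C) □ψ → ◇ψ (axiom D) characterises the serial frames. Every such R is serial — valid.
(D) □ψ → ψ is axiom T; it is valid on a frame exactly when R is reflexive. Such an R need not be reflexive, so not valid.

B, C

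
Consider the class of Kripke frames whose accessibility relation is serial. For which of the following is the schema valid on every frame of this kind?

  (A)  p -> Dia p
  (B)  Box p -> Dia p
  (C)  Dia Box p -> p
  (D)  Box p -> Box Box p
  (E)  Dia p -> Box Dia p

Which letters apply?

B

(A) p -> Dia p (the dual of axiom T) characterises the reflexive frames. Such an R need not be reflexive — not valid.
(B) Box p -> Dia p is axiom D; it is valid on a frame exactly when R is serial. Every such R is serial, so valid.
(C) the dual of axiom B: valid iff R is symmetric. Such an R need not be symmetric — not valid.
(D) Box p -> Box Box p is axiom 4; it is valid on a frame exactly when R is transitive. Such an R need not be transitive, so not valid.
(E) Dia p -> Box Dia p is axiom 5, which corresponds to the euclidean property. Such an R need not be euclidean — not valid.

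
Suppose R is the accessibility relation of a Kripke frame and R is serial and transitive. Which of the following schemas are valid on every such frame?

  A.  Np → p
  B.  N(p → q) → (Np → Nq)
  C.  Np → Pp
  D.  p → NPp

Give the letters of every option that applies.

(A) axiom T: valid iff R is reflexive. Such an R need not be reflexive — not valid.
(B) N(p → q) → (Np → Nq) is the K axiom; it holds on all frames — valid.
(C) Np → Pp (axiom D) characterises the serial frames. Every such R is serial — valid.
(D) p → NPp is axiom B; it is valid on a frame exactly when R is symmetric. Such an R need not be symmetric, so not valid.

B, C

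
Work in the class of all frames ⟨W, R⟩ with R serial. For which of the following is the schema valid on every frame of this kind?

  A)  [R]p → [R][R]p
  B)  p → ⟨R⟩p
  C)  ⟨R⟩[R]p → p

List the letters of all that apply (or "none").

(A) axiom 4: valid iff R is transitive. Such an R need not be transitive — not valid.
(B) the dual of axiom T: valid iff R is reflexive. Such an R need not be reflexive — not valid.
(C) ⟨R⟩[R]p → p is the dual of axiom B; it is valid on a frame exactly when R is symmetric. Such an R need not be symmetric, so not valid.

none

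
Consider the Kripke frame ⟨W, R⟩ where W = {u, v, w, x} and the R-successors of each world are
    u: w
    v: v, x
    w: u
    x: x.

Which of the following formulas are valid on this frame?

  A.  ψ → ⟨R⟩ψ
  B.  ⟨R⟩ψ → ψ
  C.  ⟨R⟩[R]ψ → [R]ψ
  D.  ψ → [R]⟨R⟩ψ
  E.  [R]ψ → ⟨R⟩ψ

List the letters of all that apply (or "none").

R is not reflexive: not u R u.
R is not symmetric: v R x but not x R v.
R is not euclidean: v R x and v R v but not x R v.
R is serial: every world has an R-successor.
R is not a subset of the identity: u R w with u ≠ w.
(A) ψ → ⟨R⟩ψ (the dual of axiom T) characterises the reflexive frames. R is not reflexive — not valid.
(B) ⟨R⟩ψ → ψ is valid only on frames where every R-edge is a self-loop. Here R ⊄ identity — not valid.
(C) ⟨R⟩[R]ψ → [R]ψ (the dual of axiom 5) characterises the euclidean frames. R is not euclidean — not valid.
(D) ψ → [R]⟨R⟩ψ (axiom B) characterises the symmetric frames. R is not symmetric — not valid.
(E) axiom D: valid iff R is serial. R is serial — valid.

E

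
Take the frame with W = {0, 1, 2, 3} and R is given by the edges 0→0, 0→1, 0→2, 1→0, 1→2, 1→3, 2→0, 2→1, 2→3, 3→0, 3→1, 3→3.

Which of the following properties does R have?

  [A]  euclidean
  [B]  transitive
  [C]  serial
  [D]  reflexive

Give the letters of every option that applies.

C

(A) not euclidean: 1 R 0 and 1 R 3 but not 0 R 3.
(B) not transitive: 0 R 1 and 1 R 3 but not 0 R 3.
(C) serial: every world has an R-successor.
(D) not reflexive: not 1 R 1.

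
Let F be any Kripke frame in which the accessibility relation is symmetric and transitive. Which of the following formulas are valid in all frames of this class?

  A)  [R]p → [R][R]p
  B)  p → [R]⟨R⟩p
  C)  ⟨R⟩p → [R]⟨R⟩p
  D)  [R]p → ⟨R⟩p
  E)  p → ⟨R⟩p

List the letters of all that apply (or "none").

A, B, C

A symmetric transitive relation is euclidean (uRv and uRw give vRu by symmetry, then vRw by transitivity).
(A) [R]p → [R][R]p is axiom 4; it is valid on a frame exactly when R is transitive. Every such R is transitive, so valid.
(B) p → [R]⟨R⟩p is axiom B, which corresponds to symmetry. Every such R is symmetric — valid.
(C) axiom 5: valid iff R is euclidean. Every such R is euclidean — valid.
(D) [R]p → ⟨R⟩p is axiom D, which corresponds to seriality. Such an R need not be serial — not valid.
(E) p → ⟨R⟩p is the dual of axiom T; it is valid on a frame exactly when R is reflexive. Such an R need not be reflexive, so not valid.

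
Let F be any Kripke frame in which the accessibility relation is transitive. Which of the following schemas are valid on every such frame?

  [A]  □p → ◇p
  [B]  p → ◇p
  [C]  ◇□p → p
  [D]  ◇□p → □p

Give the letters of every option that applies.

(A) □p → ◇p (axiom D) characterises the serial frames. Such an R need not be serial — not valid.
(B) p → ◇p is the dual of axiom T; it is valid on a frame exactly when R is reflexive. Such an R need not be reflexive, so not valid.
(C) ◇□p → p (the dual of axiom B) characterises the symmetric frames. Such an R need not be symmetric — not valid.
(D) the dual of axiom 5: valid iff R is euclidean. Such an R need not be euclidean — not valid.

none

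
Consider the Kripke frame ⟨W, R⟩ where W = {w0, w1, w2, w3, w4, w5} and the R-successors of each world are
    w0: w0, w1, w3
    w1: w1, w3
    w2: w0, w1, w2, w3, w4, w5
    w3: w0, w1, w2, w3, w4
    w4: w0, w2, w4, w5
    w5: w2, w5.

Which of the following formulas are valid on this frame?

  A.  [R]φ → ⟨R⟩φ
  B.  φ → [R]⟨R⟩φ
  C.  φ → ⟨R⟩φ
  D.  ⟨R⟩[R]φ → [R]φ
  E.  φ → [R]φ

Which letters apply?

R is reflexive: each world relates to itself.
R is not symmetric: w0 R w1 but not w1 R w0.
R is not euclidean: w0 R w1 and w0 R w0 but not w1 R w0.
R is serial: every world has an R-successor.
R is not a subset of the identity: w0 R w1 with w0 ≠ w1.
(A) axiom D: valid iff R is serial. R is serial — valid.
(B) φ → [R]⟨R⟩φ (axiom B) characterises the symmetric frames. R is not symmetric — not valid.
(C) φ → ⟨R⟩φ (the dual of axiom T) characterises the reflexive frames. R is reflexive — valid.
(D) ⟨R⟩[R]φ → [R]φ is the dual of axiom 5, which corresponds to the euclidean property. R is not euclidean — not valid.
(E) φ → [R]φ is equivalent to ◇p→p; it holds exactly when R ⊆ identity. Here R ⊄ identity — not valid.

A, C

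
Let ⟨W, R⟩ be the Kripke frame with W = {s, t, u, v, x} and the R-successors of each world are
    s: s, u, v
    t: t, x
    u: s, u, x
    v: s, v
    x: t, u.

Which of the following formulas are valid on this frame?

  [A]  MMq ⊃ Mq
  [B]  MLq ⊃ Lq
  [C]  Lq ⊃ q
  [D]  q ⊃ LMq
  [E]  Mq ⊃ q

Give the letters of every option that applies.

D

R is not reflexive: not x R x.
R is symmetric: every R-edge is matched by its reverse.
R is not transitive: s R u and u R x but not s R x.
R is not euclidean: s R u and s R v but not u R v.
R is not a subset of the identity: s R u with s ≠ u.
(A) MMq ⊃ Mq is the dual of axiom 4; it is valid on a frame exactly when R is transitive. R is not transitive, so not valid.
(B) MLq ⊃ Lq is the dual of axiom 5, which corresponds to the euclidean property. R is not euclidean — not valid.
(C) Lq ⊃ q is axiom T, which corresponds to reflexivity. R is not reflexive — not valid.
(D) q ⊃ LMq (axiom B) characterises the symmetric frames. R is symmetric — valid.
(E) Mq ⊃ q is valid only on frames where every R-edge is a self-loop. Here R ⊄ identity — not valid.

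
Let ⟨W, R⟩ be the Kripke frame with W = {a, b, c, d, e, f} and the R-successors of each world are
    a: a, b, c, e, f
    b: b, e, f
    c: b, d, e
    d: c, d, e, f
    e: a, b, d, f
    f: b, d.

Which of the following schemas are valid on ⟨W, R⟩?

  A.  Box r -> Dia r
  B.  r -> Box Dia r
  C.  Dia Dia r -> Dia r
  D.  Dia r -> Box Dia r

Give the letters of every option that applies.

A

R is not symmetric: a R b but not b R a.
R is not transitive: a R c and c R d but not a R d.
R is not euclidean: a R b and a R a but not b R a.
R is serial: every world has an R-successor.
(A) Box r -> Dia r is axiom D, which corresponds to seriality. R is serial — valid.
(B) axiom B: valid iff R is symmetric. R is not symmetric — not valid.
(C) Dia Dia r -> Dia r is the dual of axiom 4, which corresponds to transitivity. R is not transitive — not valid.
(D) Dia r -> Box Dia r (axiom 5) characterises the euclidean frames. R is not euclidean — not valid.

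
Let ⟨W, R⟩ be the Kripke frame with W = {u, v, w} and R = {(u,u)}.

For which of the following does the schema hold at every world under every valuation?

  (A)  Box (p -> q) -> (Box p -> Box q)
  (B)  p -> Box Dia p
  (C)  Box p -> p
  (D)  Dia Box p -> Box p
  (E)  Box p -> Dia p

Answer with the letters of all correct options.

R is not reflexive: not v R v.
R is symmetric: every R-edge is matched by its reverse.
R is euclidean: any two R-successors of the same world are R-related.
R is not serial: v has no R-successor.
(A) Box (p -> q) -> (Box p -> Box q) is the K axiom; it holds on all frames — valid.
(B) p -> Box Dia p is axiom B, which corresponds to symmetry. R is symmetric — valid.
(C) Box p -> p is axiom T, which corresponds to reflexivity. R is not reflexive — not valid.
(D) the dual of axiom 5: valid iff R is euclidean. R is euclidean — valid.
(E) axiom D: valid iff R is serial. R is not serial — not valid.

A, B, D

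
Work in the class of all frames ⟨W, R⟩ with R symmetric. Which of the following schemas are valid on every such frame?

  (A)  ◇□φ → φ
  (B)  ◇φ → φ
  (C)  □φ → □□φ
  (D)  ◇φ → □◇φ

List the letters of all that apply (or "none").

A

(A) ◇□φ → φ is the dual of axiom B, which corresponds to symmetry. Every such R is symmetric — valid.
(B) ◇φ → φ is the converse of T; it holds exactly when R ⊆ identity. Such an R need not be a subset of the identity — not valid.
(C) □φ → □□φ is axiom 4, which corresponds to transitivity. Such an R need not be transitive — not valid.
(D) ◇φ → □◇φ (axiom 5) characterises the euclidean frames. Such an R need not be euclidean — not valid.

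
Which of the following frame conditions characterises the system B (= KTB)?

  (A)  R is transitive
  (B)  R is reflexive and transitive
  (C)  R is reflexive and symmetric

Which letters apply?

(A) this class determines K4, not B (= KTB).
(B) this class determines S4, not B (= KTB).
(C) B (= KTB) is sound and complete for exactly this class.

C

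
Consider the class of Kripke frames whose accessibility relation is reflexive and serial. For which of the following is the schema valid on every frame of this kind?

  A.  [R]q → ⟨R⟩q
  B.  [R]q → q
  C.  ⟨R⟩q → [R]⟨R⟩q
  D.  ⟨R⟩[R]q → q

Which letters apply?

(A) [R]q → ⟨R⟩q is axiom D, which corresponds to seriality. Every such R is serial — valid.
(B) axiom T: valid iff R is reflexive. Every such R is reflexive — valid.
(C) axiom 5: valid iff R is euclidean. Such an R need not be euclidean — not valid.
(D) ⟨R⟩[R]q → q is the dual of axiom B; it is valid on a frame exactly when R is symmetric. Such an R need not be symmetric, so not valid.

A, B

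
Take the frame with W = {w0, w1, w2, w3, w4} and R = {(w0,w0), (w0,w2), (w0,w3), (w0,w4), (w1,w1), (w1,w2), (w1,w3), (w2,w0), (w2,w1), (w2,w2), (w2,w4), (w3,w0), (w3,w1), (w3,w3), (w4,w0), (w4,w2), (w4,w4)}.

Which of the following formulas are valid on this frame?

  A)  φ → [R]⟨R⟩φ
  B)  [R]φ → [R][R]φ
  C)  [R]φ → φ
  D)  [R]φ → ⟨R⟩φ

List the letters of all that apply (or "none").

A, C, D

R is reflexive: each world relates to itself.
R is symmetric: every R-edge is matched by its reverse.
R is not transitive: w0 R w2 and w2 R w1 but not w0 R w1.
R is serial: every world has an R-successor.
(A) φ → [R]⟨R⟩φ is axiom B, which corresponds to symmetry. R is symmetric — valid.
(B) [R]φ → [R][R]φ is axiom 4, which corresponds to transitivity. R is not transitive — not valid.
(C) [R]φ → φ (axiom T) characterises the reflexive frames. R is reflexive — valid.
(D) [R]φ → ⟨R⟩φ (axiom D) characterises the serial frames. R is serial — valid.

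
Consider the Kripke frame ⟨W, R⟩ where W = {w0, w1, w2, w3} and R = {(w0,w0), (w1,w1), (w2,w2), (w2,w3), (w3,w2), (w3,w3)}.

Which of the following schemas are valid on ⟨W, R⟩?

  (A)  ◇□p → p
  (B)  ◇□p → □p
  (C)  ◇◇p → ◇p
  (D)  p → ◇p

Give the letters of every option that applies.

R is reflexive: each world relates to itself.
R is symmetric: every R-edge is matched by its reverse.
R is transitive: R is closed under composition.
R is euclidean: any two R-successors of the same world are R-related.
(A) the dual of axiom B: valid iff R is symmetric. R is symmetric — valid.
(B) ◇□p → □p is the dual of axiom 5; it is valid on a frame exactly when R is euclidean. R is euclidean, so valid.
(C) ◇◇p → ◇p (the dual of axiom 4) characterises the transitive frames. R is transitive — valid.
(D) p → ◇p (the dual of axiom T) characterises the reflexive frames. R is reflexive — valid.

A, B, C, D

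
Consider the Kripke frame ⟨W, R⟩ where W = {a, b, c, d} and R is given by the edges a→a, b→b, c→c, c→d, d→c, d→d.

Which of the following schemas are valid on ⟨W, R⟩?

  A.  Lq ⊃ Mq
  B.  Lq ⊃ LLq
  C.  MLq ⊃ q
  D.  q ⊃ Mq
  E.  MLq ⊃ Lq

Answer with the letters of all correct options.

A, B, C, D, E

R is reflexive: each world relates to itself.
R is symmetric: every R-edge is matched by its reverse.
R is transitive: R is closed under composition.
R is euclidean: any two R-successors of the same world are R-related.
R is serial: every world has an R-successor.
(A) Lq ⊃ Mq is axiom D; it is valid on a frame exactly when R is serial. R is serial, so valid.
(B) Lq ⊃ LLq is axiom 4, which corresponds to transitivity. R is transitive — valid.
(C) MLq ⊃ q is the dual of axiom B; it is valid on a frame exactly when R is symmetric. R is symmetric, so valid.
(D) the dual of axiom T: valid iff R is reflexive. R is reflexive — valid.
(E) the dual of axiom 5: valid iff R is euclidean. R is euclidean — valid.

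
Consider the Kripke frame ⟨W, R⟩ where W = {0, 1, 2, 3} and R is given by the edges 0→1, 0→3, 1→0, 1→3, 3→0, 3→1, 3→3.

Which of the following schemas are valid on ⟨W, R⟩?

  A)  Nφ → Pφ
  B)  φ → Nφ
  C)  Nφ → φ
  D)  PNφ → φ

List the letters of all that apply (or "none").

R is not reflexive: not 0 R 0.
R is symmetric: every R-edge is matched by its reverse.
R is not serial: 2 has no R-successor.
R is not a subset of the identity: 0 R 1 with 0 ≠ 1.
(A) Nφ → Pφ is axiom D; it is valid on a frame exactly when R is serial. R is not serial, so not valid.
(B) φ → Nφ (equivalent to ◇p→p) corresponds to R being a subset of the identity. Here R ⊄ identity, so not valid.
(C) Nφ → φ (axiom T) characterises the reflexive frames. R is not reflexive — not valid.
(D) PNφ → φ is the dual of axiom B, which corresponds to symmetry. R is symmetric — valid.

D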